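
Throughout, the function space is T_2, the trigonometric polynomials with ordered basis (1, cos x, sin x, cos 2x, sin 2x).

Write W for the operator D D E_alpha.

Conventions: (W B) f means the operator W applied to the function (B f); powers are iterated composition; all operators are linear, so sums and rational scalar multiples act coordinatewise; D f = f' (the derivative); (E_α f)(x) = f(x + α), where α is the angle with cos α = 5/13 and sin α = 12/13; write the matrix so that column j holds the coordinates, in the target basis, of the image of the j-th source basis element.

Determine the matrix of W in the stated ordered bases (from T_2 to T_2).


the matrix is [[0, 0, 0, 0, 0]; [0, -5/13, -12/13, 0, 0]; [0, 12/13, -5/13, 0, 0]; [0, 0, 0, 476/169, -480/169]; [0, 0, 0, 480/169, 476/169]] (rows listed top to bottom)

image of 1: 0
image of cos x: -(5/13)cos x + (12/13)sin x
image of sin x: -(12/13)cos x - (5/13)sin x
image of cos 2x: (476/169)cos 2x + (480/169)sin 2x
image of sin 2x: -(480/169)cos 2x + (476/169)sin 2x
each image's coordinates form column j of the matrix


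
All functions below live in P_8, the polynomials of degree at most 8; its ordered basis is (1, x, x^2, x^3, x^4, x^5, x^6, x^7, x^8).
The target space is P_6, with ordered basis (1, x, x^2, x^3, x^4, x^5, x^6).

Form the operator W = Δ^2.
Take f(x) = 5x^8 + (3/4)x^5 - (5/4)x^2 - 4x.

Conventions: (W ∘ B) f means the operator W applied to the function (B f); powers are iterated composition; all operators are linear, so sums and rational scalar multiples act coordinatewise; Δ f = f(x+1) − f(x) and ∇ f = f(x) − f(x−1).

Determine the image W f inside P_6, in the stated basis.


Δ f = 40x^7 + 140x^6 + 280x^5 + (1415/4)x^4 + (575/2)x^3 + (295/2)x^2 + (165/4)x + 1/2
Δ Δ f = 280x^6 + 1680x^5 + 4900x^4 + 8415x^3 + 8725x^2 + (10185/2)x + 1290

g(x) = 280x^6 + 1680x^5 + 4900x^4 + 8415x^3 + 8725x^2 + (10185/2)x + 1290


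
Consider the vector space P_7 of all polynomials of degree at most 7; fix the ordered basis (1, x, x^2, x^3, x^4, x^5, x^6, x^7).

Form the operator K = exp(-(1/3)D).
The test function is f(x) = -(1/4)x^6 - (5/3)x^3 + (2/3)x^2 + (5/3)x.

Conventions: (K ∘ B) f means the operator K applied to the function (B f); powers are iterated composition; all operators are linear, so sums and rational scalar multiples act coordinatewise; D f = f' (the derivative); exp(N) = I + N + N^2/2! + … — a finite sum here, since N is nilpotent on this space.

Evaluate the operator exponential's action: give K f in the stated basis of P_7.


g(x) = -(1/4)x^6 + (1/2)x^5 - (5/12)x^4 - (40/27)x^3 + (247/108)x^2 + (109/162)x - 1225/2916

order-1 term: (1/2)x^5 + (5/3)x^2 - (4/9)x - 5/9
order-2 term: -(5/12)x^4 - (5/9)x + 2/27
order-3 term: (5/27)x^3 + 5/81
order-4 term: -(5/108)x^2
order-5 term: (1/162)x
order-6 term: -1/2916
the series for exp(-(1/3)D) f terminates at order 6
exp(-(1/3)D) f = -(1/4)x^6 + (1/2)x^5 - (5/12)x^4 - (40/27)x^3 + (247/108)x^2 + (109/162)x - 1225/2916


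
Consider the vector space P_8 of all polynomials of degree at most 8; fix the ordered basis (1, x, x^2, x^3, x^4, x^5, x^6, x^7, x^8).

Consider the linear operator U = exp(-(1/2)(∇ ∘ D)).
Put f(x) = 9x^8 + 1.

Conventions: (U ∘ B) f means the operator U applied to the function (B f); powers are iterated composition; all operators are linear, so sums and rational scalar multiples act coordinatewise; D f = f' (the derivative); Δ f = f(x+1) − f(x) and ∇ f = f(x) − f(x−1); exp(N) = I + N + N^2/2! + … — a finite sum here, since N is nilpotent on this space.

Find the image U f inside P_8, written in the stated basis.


g(x) = 9x^8 - 252x^6 + 756x^5 + 630x^4 - 6300x^3 + 8694x^2 + 252x - 4634

order-1 term: -252x^6 + 756x^5 - 1260x^4 + 1260x^3 - 756x^2 + 252x - 36
order-2 term: 1890x^4 - 7560x^3 + 13230x^2 - 11340x + 3906
order-3 term: -3780x^2 + 11340x - 9450
order-4 term: 945
the series for exp(-(1/2)(∇ ∘ D)) f terminates at order 4
exp(-(1/2)(∇ ∘ D)) f = 9x^8 - 252x^6 + 756x^5 + 630x^4 - 6300x^3 + 8694x^2 + 252x - 4634


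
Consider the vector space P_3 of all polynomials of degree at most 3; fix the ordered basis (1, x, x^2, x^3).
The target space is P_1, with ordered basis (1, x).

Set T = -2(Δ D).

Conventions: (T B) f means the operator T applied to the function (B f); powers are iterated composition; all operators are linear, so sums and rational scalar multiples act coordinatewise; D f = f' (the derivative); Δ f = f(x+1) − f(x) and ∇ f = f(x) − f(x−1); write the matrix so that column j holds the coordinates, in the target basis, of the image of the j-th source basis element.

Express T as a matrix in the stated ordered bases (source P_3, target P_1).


image of 1: 0
image of x: 0
image of x^2: -4
image of x^3: -12x - 6
each image's coordinates form column j of the matrix

the matrix is [[0, 0, -4, -6]; [0, 0, 0, -12]] (rows listed top to bottom)


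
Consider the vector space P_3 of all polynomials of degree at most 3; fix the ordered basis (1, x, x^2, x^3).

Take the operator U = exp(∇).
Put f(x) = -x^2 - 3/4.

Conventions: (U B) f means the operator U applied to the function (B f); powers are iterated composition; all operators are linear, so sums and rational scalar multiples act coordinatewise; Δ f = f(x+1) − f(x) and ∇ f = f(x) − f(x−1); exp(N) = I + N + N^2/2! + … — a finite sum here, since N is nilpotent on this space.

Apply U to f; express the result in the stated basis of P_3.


order-1 term: -2x + 1
order-2 term: -1
the series for exp(∇) f terminates at order 2
exp(∇) f = -x^2 - 2x - 3/4

g(x) = -x^2 - 2x - 3/4


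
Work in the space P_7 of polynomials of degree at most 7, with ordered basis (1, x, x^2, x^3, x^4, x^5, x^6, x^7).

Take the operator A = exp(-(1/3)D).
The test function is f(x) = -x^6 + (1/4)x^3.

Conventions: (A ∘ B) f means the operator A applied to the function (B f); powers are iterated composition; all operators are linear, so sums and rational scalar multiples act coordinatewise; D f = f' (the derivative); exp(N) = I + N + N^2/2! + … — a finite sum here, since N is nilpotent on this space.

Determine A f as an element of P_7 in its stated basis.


g(x) = -x^6 + 2x^5 - (5/3)x^4 + (107/108)x^3 - (47/108)x^2 + (35/324)x - 31/2916

order-1 term: 2x^5 - (1/4)x^2
order-2 term: -(5/3)x^4 + (1/12)x
order-3 term: (20/27)x^3 - 1/108
order-4 term: -(5/27)x^2
order-5 term: (2/81)x
order-6 term: -1/729
the series for exp(-(1/3)D) f terminates at order 6
exp(-(1/3)D) f = -x^6 + 2x^5 - (5/3)x^4 + (107/108)x^3 - (47/108)x^2 + (35/324)x - 31/2916


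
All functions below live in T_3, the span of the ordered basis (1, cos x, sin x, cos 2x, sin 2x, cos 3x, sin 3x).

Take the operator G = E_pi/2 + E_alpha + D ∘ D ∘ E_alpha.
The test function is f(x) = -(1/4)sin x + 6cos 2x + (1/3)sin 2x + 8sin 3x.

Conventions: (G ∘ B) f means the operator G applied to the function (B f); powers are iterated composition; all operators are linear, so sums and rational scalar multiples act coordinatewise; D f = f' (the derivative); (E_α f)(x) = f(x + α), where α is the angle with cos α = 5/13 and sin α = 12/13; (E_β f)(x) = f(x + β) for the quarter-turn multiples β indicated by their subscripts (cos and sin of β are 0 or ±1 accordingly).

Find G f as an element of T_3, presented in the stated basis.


E_pi/2 f = -(1/4)cos x - 6cos 2x - (1/3)sin 2x - 8cos 3x
E_alpha f = -(3/13)cos x - (5/52)sin x - (674/169)cos 2x - (2279/507)sin 2x - (6624/2197)cos 3x - (16280/2197)sin 3x
E_alpha f = -(3/13)cos x - (5/52)sin x - (674/169)cos 2x - (2279/507)sin 2x - (6624/2197)cos 3x - (16280/2197)sin 3x
D E_alpha f = -(5/52)cos x + (3/13)sin x - (4558/507)cos 2x + (1348/169)sin 2x - (48840/2197)cos 3x + (19872/2197)sin 3x
D D E_alpha f = (3/13)cos x + (5/52)sin x + (2696/169)cos 2x + (9116/507)sin 2x + (59616/2197)cos 3x + (146520/2197)sin 3x
(E_pi/2 + E_alpha + D ∘ D ∘ E_alpha) f = -(1/4)cos x + (1008/169)cos 2x + (6668/507)sin 2x + (35416/2197)cos 3x + (130240/2197)sin 3x

the result is g(x) = -(1/4)cos x + (1008/169)cos 2x + (6668/507)sin 2x + (35416/2197)cos 3x + (130240/2197)sin 3x


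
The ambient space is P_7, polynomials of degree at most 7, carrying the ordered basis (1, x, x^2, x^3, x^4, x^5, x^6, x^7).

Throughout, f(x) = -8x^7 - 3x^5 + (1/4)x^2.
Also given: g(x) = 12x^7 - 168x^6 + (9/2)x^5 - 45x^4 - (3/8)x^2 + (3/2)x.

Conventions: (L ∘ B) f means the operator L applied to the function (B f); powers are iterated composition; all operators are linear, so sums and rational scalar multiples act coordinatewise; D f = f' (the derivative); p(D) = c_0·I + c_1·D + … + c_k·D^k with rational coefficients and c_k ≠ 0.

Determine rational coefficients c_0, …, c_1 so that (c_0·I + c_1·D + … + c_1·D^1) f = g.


c_0 = -3/2, c_1 = 3

D^0 f = -8x^7 - 3x^5 + (1/4)x^2
D^1 f = -56x^6 - 15x^4 + (1/2)x
matching coefficients of g against c_0 f + c_1 Df + … from the top degree down determines the c_i
solution: c_0 = -3/2, c_1 = 3


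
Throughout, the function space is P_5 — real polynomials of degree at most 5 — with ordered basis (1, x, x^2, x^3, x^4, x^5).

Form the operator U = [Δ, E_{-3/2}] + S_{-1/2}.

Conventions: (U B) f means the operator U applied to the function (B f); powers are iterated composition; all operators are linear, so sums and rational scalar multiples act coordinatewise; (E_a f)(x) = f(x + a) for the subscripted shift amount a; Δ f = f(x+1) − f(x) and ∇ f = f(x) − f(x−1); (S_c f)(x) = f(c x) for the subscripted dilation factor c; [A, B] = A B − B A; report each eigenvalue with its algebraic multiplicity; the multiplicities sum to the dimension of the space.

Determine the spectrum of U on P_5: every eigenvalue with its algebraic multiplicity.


λ = -1/2 (multiplicity 1), λ = -1/8 (multiplicity 1), λ = -1/32 (multiplicity 1), λ = 1/16 (multiplicity 1), λ = 1/4 (multiplicity 1), λ = 1 (multiplicity 1)

image of 1: 1
image of x: -(1/2)x
image of x^2: (1/4)x^2
image of x^3: -(1/8)x^3
image of x^4: (1/16)x^4
image of x^5: -(1/32)x^5
the matrix is upper triangular; its diagonal is (1, -1/2, 1/4, -1/8, 1/16, -1/32)
for a triangular matrix the eigenvalues are the diagonal entries, with algebraic multiplicity their repetition count


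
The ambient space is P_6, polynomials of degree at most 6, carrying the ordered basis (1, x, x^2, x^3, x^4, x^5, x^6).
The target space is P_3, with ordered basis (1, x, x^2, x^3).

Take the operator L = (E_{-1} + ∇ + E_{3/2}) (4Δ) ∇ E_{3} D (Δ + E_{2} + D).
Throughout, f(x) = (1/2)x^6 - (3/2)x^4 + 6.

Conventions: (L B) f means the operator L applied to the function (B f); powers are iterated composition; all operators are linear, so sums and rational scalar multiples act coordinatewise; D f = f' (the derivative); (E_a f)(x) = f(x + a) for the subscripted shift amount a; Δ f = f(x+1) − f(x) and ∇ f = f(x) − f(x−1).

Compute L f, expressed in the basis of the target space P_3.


the result is g(x) = 480x^3 + 11160x^2 + 71412x + 143538

Δ f = 3x^5 + (15/2)x^4 + 4x^3 - (3/2)x^2 - 3x - 1
E_{2} f = (1/2)x^6 + 6x^5 + (57/2)x^4 + 68x^3 + 84x^2 + 48x + 14
D f = 3x^5 - 6x^3
(Δ + E_{2} + D) f = (1/2)x^6 + 12x^5 + 36x^4 + 66x^3 + (165/2)x^2 + 45x + 13
D (Δ + E_{2} + D) f = 3x^5 + 60x^4 + 144x^3 + 198x^2 + 165x + 45
E_{3} D (Δ + E_{2} + D) f = 3x^5 + 105x^4 + 1134x^3 + 5544x^2 + 12936x + 11799
∇ E_{3} D (Δ + E_{2} + D) f = 15x^4 + 390x^3 + 2802x^2 + 8091x + 8424
Δ (∇ E_{3} D) (Δ + E_{2} + D) f = 60x^3 + 1260x^2 + 6834x + 11298
(4Δ) (∇ E_{3} D) (Δ + E_{2} + D) f = 240x^3 + 5040x^2 + 27336x + 45192
E_{-1} (4Δ) (∇ E_{3} D) (Δ + E_{2} + D) f = 240x^3 + 4320x^2 + 17976x + 22656
∇ (4Δ) (∇ E_{3} D) (Δ + E_{2} + D) f = 720x^2 + 9360x + 22536
E_{3/2} (4Δ) (∇ E_{3} D) (Δ + E_{2} + D) f = 240x^3 + 6120x^2 + 44076x + 98346
(E_{-1} + ∇ + E_{3/2}) (4Δ) (∇ E_{3} D) (Δ + E_{2} + D) f = 480x^3 + 11160x^2 + 71412x + 143538


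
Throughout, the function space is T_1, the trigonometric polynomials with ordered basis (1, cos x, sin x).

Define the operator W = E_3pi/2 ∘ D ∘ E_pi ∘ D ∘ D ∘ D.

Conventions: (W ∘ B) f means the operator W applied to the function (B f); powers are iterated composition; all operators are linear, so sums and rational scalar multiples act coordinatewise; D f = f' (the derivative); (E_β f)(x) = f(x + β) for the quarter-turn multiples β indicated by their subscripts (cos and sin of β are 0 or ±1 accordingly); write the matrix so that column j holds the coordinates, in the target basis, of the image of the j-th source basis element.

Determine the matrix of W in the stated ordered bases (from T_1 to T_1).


image of 1: 0
image of cos x: -sin x
image of sin x: cos x
each image's coordinates form column j of the matrix

the matrix is [[0, 0, 0]; [0, 0, 1]; [0, -1, 0]] (rows listed top to bottom)


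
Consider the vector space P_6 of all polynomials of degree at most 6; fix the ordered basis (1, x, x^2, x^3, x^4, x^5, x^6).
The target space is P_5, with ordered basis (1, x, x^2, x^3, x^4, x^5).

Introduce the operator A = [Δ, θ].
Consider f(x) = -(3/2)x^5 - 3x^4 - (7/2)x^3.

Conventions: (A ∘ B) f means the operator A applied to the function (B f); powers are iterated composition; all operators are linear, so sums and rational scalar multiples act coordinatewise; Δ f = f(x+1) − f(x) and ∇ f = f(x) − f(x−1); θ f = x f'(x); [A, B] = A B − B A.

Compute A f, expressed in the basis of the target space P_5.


g(x) = -(15/2)x^4 - 42x^3 - (183/2)x^2 - 87x - 30

θ f = -(15/2)x^5 - 12x^4 - (21/2)x^3
Δ θ f = -(75/2)x^4 - 123x^3 - (357/2)x^2 - 117x - 30
Δ f = -(15/2)x^4 - 27x^3 - (87/2)x^2 - 30x - 8
θ Δ f = -30x^4 - 81x^3 - 87x^2 - 30x
[Δ, θ] f = -(15/2)x^4 - 42x^3 - (183/2)x^2 - 87x - 30


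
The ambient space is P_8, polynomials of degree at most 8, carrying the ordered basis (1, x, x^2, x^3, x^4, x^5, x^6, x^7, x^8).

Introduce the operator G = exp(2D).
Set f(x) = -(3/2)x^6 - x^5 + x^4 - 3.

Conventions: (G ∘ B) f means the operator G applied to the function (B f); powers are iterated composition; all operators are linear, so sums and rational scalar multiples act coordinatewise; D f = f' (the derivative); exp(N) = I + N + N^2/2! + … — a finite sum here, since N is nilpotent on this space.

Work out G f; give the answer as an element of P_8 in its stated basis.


order-1 term: -18x^5 - 10x^4 + 8x^3
order-2 term: -90x^4 - 40x^3 + 24x^2
order-3 term: -240x^3 - 80x^2 + 32x
order-4 term: -360x^2 - 80x + 16
order-5 term: -288x - 32
order-6 term: -96
the series for exp(2D) f terminates at order 6
exp(2D) f = -(3/2)x^6 - 19x^5 - 99x^4 - 272x^3 - 416x^2 - 336x - 115

the result is g(x) = -(3/2)x^6 - 19x^5 - 99x^4 - 272x^3 - 416x^2 - 336x - 115


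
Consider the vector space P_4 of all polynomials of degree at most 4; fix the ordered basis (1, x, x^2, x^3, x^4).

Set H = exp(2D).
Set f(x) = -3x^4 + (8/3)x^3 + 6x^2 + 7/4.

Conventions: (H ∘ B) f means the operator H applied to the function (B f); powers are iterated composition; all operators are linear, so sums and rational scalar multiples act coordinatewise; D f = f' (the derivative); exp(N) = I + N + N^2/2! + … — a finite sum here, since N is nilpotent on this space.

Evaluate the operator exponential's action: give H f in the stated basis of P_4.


order-1 term: -24x^3 + 16x^2 + 24x
order-2 term: -72x^2 + 32x + 24
order-3 term: -96x + 64/3
order-4 term: -48
the series for exp(2D) f terminates at order 4
exp(2D) f = -3x^4 - (64/3)x^3 - 50x^2 - 40x - 11/12

the image equals g(x) = -3x^4 - (64/3)x^3 - 50x^2 - 40x - 11/12


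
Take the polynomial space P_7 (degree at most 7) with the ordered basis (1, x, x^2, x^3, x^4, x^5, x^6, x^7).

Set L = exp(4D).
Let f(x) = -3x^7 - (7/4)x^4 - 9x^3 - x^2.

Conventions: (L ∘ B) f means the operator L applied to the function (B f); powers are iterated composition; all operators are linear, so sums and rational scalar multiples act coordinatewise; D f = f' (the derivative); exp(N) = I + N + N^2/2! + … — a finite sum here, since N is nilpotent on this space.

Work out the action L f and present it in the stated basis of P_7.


order-1 term: -84x^6 - 28x^3 - 108x^2 - 8x
order-2 term: -1008x^5 - 168x^2 - 432x - 16
order-3 term: -6720x^4 - 448x - 576
order-4 term: -26880x^3 - 448
order-5 term: -64512x^2
order-6 term: -86016x
order-7 term: -49152
the series for exp(4D) f terminates at order 7
exp(4D) f = -3x^7 - 84x^6 - 1008x^5 - (26887/4)x^4 - 26917x^3 - 64789x^2 - 86904x - 50192

the image equals g(x) = -3x^7 - 84x^6 - 1008x^5 - (26887/4)x^4 - 26917x^3 - 64789x^2 - 86904x - 50192


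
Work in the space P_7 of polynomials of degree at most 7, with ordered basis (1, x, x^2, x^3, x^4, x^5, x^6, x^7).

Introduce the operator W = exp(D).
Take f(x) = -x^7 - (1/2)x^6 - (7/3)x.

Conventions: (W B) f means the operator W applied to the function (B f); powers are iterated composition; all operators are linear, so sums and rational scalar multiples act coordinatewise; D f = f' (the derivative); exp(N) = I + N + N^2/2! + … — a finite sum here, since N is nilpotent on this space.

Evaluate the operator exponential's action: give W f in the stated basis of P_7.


the result is g(x) = -x^7 - (15/2)x^6 - 24x^5 - (85/2)x^4 - 45x^3 - (57/2)x^2 - (37/3)x - 23/6

order-1 term: -7x^6 - 3x^5 - 7/3
order-2 term: -21x^5 - (15/2)x^4
order-3 term: -35x^4 - 10x^3
order-4 term: -35x^3 - (15/2)x^2
order-5 term: -21x^2 - 3x
order-6 term: -7x - 1/2
order-7 term: -1
the series for exp(D) f terminates at order 7
exp(D) f = -x^7 - (15/2)x^6 - 24x^5 - (85/2)x^4 - 45x^3 - (57/2)x^2 - (37/3)x - 23/6


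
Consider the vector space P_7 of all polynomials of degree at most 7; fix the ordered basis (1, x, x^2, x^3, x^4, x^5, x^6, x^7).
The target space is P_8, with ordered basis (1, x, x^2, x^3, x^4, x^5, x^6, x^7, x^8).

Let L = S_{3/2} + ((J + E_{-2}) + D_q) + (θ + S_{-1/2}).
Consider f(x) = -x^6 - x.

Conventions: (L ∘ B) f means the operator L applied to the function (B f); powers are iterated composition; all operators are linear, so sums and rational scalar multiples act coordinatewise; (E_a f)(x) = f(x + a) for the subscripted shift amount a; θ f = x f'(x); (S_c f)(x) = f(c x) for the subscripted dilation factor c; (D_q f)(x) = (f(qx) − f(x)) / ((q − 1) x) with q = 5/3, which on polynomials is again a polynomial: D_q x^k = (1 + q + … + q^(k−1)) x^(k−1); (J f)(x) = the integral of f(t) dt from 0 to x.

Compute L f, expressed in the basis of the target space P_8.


the image equals g(x) = -(1/7)x^7 - (589/32)x^6 - (4532/243)x^5 - 60x^4 + 160x^3 - (481/2)x^2 + 189x - 63

S_{3/2} f = -(729/64)x^6 - (3/2)x
J f = -(1/7)x^7 - (1/2)x^2
E_{-2} f = -x^6 + 12x^5 - 60x^4 + 160x^3 - 240x^2 + 191x - 62
(J + E_{-2}) f = -(1/7)x^7 - x^6 + 12x^5 - 60x^4 + 160x^3 - (481/2)x^2 + 191x - 62
D_q f = -(7448/243)x^5 - 1
((J + E_{-2}) + D_q) f = -(1/7)x^7 - x^6 - (4532/243)x^5 - 60x^4 + 160x^3 - (481/2)x^2 + 191x - 63
θ f = -6x^6 - x
S_{-1/2} f = -(1/64)x^6 + (1/2)x
(θ + S_{-1/2}) f = -(385/64)x^6 - (1/2)x
(S_{3/2} + ((J + E_{-2}) + D_q) + (θ + S_{-1/2})) f = -(1/7)x^7 - (589/32)x^6 - (4532/243)x^5 - 60x^4 + 160x^3 - (481/2)x^2 + 189x - 63


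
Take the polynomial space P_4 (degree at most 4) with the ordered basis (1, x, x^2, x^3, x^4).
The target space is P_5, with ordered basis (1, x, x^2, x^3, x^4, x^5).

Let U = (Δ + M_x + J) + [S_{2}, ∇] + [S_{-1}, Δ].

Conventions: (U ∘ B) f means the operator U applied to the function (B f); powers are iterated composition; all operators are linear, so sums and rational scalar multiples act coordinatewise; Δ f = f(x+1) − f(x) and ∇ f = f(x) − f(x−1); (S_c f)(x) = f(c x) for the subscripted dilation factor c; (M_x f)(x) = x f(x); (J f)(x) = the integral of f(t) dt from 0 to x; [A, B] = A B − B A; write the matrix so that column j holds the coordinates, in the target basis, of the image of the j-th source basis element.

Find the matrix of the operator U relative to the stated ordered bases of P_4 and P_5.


image of 1: 2x
image of x: (3/2)x^2 + 2
image of x^2: (4/3)x^3 - 6x + 4
image of x^3: (5/4)x^4 - 3x^2 + 21x - 4
image of x^4: (6/5)x^5 - 36x^3 + 78x^2 - 60x + 16
each image's coordinates form column j of the matrix

the matrix is [[0, 2, 4, -4, 16]; [2, 0, -6, 21, -60]; [0, 3/2, 0, -3, 78]; [0, 0, 4/3, 0, -36]; [0, 0, 0, 5/4, 0]; [0, 0, 0, 0, 6/5]] (rows listed top to bottom)


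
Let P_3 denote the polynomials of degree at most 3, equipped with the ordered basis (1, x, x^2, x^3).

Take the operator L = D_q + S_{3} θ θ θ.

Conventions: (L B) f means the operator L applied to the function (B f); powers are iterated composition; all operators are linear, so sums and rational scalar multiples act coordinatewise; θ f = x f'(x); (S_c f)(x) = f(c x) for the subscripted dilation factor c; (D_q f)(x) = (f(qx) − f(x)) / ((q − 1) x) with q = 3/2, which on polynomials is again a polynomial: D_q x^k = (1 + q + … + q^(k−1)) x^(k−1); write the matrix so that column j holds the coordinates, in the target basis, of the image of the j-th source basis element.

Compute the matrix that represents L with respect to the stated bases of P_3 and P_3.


image of 1: 0
image of x: 3x + 1
image of x^2: 72x^2 + (5/2)x
image of x^3: 729x^3 + (19/4)x^2
each image's coordinates form column j of the matrix

the matrix is [[0, 1, 0, 0]; [0, 3, 5/2, 0]; [0, 0, 72, 19/4]; [0, 0, 0, 729]] (rows listed top to bottom)


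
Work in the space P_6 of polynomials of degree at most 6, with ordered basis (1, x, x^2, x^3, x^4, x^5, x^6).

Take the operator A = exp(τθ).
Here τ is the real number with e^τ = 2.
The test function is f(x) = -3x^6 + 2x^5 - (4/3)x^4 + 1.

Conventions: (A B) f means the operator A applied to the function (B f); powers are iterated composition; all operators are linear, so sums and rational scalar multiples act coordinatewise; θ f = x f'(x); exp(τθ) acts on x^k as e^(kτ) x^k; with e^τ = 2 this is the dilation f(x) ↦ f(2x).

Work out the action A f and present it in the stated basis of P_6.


exp(τθ) x^k = e^(kτ) x^k; with e^τ = 2 this sends x^k to 2^k x^k
x^4 ↦ 16 x^4
x^5 ↦ 32 x^5
x^6 ↦ 64 x^6
applying this coordinatewise to f: exp(τθ) f = -192x^6 + 64x^5 - (64/3)x^4 + 1

g(x) = -192x^6 + 64x^5 - (64/3)x^4 + 1


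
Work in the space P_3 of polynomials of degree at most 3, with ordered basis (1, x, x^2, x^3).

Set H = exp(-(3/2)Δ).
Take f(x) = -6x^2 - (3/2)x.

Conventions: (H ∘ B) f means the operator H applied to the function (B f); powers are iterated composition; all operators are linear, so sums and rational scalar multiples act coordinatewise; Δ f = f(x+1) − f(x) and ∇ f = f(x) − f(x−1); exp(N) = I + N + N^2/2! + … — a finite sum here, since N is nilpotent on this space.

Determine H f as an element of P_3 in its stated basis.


order-1 term: 18x + 45/4
order-2 term: -27/2
the series for exp(-(3/2)Δ) f terminates at order 2
exp(-(3/2)Δ) f = -6x^2 + (33/2)x - 9/4

the result is g(x) = -6x^2 + (33/2)x - 9/4


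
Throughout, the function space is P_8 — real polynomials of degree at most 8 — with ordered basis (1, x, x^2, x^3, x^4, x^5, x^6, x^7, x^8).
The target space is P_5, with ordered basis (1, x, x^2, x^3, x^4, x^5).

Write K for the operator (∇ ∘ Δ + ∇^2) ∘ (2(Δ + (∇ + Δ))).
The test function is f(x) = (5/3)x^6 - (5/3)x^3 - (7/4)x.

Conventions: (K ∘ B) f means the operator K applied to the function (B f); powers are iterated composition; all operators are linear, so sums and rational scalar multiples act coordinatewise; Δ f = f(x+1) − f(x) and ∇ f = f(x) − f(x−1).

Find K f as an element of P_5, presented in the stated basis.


Δ f = 10x^5 + 25x^4 + (100/3)x^3 + 20x^2 + 5x - 7/4
∇ f = 10x^5 - 25x^4 + (100/3)x^3 - 30x^2 + 15x - 61/12
Δ f = 10x^5 + 25x^4 + (100/3)x^3 + 20x^2 + 5x - 7/4
(∇ + Δ) f = 20x^5 + (200/3)x^3 - 10x^2 + 20x - 41/6
(Δ + (∇ + Δ)) f = 30x^5 + 25x^4 + 100x^3 + 10x^2 + 25x - 103/12
(2(Δ + (∇ + Δ))) f = 60x^5 + 50x^4 + 200x^3 + 20x^2 + 50x - 103/6
Δ (2(Δ + (∇ + Δ))) f = 300x^4 + 800x^3 + 1500x^2 + 1140x + 380
∇ Δ (2(Δ + (∇ + Δ))) f = 1200x^3 + 600x^2 + 1800x + 140
∇ (2(Δ + (∇ + Δ))) f = 300x^4 - 400x^3 + 900x^2 - 660x + 240
∇ ∇ (2(Δ + (∇ + Δ))) f = 1200x^3 - 3000x^2 + 4200x - 2260
(∇ ∘ Δ + ∇^2) (2(Δ + (∇ + Δ))) f = 2400x^3 - 2400x^2 + 6000x - 2120

g(x) = 2400x^3 - 2400x^2 + 6000x - 2120


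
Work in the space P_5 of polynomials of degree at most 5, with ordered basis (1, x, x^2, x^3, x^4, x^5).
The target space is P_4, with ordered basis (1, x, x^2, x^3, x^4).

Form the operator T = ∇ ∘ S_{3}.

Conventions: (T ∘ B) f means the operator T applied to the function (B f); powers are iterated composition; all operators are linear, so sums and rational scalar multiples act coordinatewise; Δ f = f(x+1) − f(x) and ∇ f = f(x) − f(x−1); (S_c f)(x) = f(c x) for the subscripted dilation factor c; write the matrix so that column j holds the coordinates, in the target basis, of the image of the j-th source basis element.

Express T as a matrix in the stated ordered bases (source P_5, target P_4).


image of 1: 0
image of x: 3
image of x^2: 18x - 9
image of x^3: 81x^2 - 81x + 27
image of x^4: 324x^3 - 486x^2 + 324x - 81
image of x^5: 1215x^4 - 2430x^3 + 2430x^2 - 1215x + 243
each image's coordinates form column j of the matrix

the matrix is [[0, 3, -9, 27, -81, 243]; [0, 0, 18, -81, 324, -1215]; [0, 0, 0, 81, -486, 2430]; [0, 0, 0, 0, 324, -2430]; [0, 0, 0, 0, 0, 1215]] (rows listed top to bottom)


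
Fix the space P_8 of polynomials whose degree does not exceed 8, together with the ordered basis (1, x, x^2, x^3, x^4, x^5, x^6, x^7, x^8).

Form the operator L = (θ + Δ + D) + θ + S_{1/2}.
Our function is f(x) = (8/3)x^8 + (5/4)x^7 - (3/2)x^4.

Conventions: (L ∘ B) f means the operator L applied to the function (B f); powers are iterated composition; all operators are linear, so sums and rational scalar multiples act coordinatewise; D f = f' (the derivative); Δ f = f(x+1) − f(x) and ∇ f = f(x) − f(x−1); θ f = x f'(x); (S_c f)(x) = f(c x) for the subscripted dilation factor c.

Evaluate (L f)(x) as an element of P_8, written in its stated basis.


θ f = (64/3)x^8 + (35/4)x^7 - 6x^4
Δ f = (64/3)x^7 + (1001/12)x^6 + (2107/12)x^5 + (2765/12)x^4 + (2245/12)x^3 + (1103/12)x^2 + (289/12)x + 29/12
D f = (64/3)x^7 + (35/4)x^6 - 6x^3
(θ + Δ + D) f = (64/3)x^8 + (617/12)x^7 + (553/6)x^6 + (2107/12)x^5 + (2693/12)x^4 + (2173/12)x^3 + (1103/12)x^2 + (289/12)x + 29/12
θ f = (64/3)x^8 + (35/4)x^7 - 6x^4
S_{1/2} f = (1/96)x^8 + (5/512)x^7 - (3/32)x^4
((θ + Δ + D) + θ + S_{1/2}) f = (4097/96)x^8 + (92431/1536)x^7 + (553/6)x^6 + (2107/12)x^5 + (20959/96)x^4 + (2173/12)x^3 + (1103/12)x^2 + (289/12)x + 29/12

the image equals g(x) = (4097/96)x^8 + (92431/1536)x^7 + (553/6)x^6 + (2107/12)x^5 + (20959/96)x^4 + (2173/12)x^3 + (1103/12)x^2 + (289/12)x + 29/12


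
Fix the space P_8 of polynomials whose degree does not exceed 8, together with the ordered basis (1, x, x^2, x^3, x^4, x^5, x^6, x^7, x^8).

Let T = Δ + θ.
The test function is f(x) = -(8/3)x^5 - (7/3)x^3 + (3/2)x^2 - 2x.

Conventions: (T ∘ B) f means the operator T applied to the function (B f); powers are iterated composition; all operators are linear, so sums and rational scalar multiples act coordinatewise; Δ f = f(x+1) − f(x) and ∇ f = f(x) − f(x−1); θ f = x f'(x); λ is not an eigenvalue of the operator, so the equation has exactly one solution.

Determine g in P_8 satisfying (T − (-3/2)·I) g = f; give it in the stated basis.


the image equals g(x) = -(16/39)x^5 + (160/429)x^4 + (238/3861)x^3 + (8185/9009)x^2 - (6892/5005)x + 120038/405405

write g with unknown coordinates in the stated basis and equate coefficients in (T − (-3/2)·I) g = f
solving from the highest basis element down gives g = -(16/39)x^5 + (160/429)x^4 + (238/3861)x^3 + (8185/9009)x^2 - (6892/5005)x + 120038/405405
check: T g = -(80/39)x^5 - (80/143)x^4 - (3122/1287)x^3 + (412/3003)x^2 + (328/5005)x - 60019/135135
so T g − (-3/2)·g = -(8/3)x^5 - (7/3)x^3 + (3/2)x^2 - 2x = f ✓


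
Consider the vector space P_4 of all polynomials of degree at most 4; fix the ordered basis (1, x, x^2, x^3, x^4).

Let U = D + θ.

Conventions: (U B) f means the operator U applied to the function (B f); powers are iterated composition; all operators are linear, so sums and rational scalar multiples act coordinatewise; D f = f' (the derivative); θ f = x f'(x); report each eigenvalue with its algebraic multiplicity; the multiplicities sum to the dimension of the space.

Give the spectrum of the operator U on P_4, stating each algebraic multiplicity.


image of 1: 0
image of x: x + 1
image of x^2: 2x^2 + 2x
image of x^3: 3x^3 + 3x^2
image of x^4: 4x^4 + 4x^3
the matrix is upper triangular; its diagonal is (0, 1, 2, 3, 4)
for a triangular matrix the eigenvalues are the diagonal entries, with algebraic multiplicity their repetition count

λ = 0 (multiplicity 1), λ = 1 (multiplicity 1), λ = 2 (multiplicity 1), λ = 3 (multiplicity 1), λ = 4 (multiplicity 1)


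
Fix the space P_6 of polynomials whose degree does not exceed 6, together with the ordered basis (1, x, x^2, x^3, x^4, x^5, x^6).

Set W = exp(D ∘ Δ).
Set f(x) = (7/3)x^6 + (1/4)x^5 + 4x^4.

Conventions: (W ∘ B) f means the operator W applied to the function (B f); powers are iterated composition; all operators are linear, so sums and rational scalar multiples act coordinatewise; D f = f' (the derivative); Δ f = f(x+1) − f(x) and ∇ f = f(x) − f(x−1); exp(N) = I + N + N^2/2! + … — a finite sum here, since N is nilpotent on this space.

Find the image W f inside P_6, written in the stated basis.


the image equals g(x) = (7/3)x^6 + (1/4)x^5 + 74x^4 + 145x^3 + (1231/2)x^2 + 978x + 3457/4

order-1 term: 70x^4 + 145x^3 + (391/2)x^2 + 123x + 125/4
order-2 term: 420x^2 + 855x + 553
order-3 term: 280
the series for exp(D ∘ Δ) f terminates at order 3
exp(D ∘ Δ) f = (7/3)x^6 + (1/4)x^5 + 74x^4 + 145x^3 + (1231/2)x^2 + 978x + 3457/4


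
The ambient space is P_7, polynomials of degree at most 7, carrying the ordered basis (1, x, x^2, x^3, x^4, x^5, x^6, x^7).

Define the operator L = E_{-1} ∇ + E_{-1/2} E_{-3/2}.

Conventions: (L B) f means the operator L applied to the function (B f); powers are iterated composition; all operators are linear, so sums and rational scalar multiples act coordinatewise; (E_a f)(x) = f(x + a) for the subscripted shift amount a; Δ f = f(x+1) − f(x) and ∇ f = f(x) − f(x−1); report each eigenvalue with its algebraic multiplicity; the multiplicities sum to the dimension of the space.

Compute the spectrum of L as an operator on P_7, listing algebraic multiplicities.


image of 1: 1
image of x: x - 1
image of x^2: x^2 - 2x + 1
image of x^3: x^3 - 3x^2 + 3x - 1
image of x^4: x^4 - 4x^3 + 6x^2 - 4x + 1
image of x^5: x^5 - 5x^4 + 10x^3 - 10x^2 + 5x - 1
image of x^6: x^6 - 6x^5 + 15x^4 - 20x^3 + 15x^2 - 6x + 1
image of x^7: x^7 - 7x^6 + 21x^5 - 35x^4 + 35x^3 - 21x^2 + 7x - 1
the matrix is upper triangular; its diagonal is (1, 1, 1, 1, 1, 1, 1, 1)
for a triangular matrix the eigenvalues are the diagonal entries, with algebraic multiplicity their repetition count

λ = 1 (multiplicity 8)


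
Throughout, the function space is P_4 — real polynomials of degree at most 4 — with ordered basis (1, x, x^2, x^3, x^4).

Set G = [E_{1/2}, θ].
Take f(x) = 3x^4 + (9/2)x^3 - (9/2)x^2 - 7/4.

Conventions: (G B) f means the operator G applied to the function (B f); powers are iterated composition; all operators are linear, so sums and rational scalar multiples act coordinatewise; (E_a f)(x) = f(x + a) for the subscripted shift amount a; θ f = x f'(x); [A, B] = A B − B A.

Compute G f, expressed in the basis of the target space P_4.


θ f = 12x^4 + (27/2)x^3 - 9x^2
E_{1/2} θ f = 12x^4 + (75/2)x^3 + (117/4)x^2 + (57/8)x + 3/16
E_{1/2} f = 3x^4 + (21/2)x^3 + (27/4)x^2 + (3/8)x - 17/8
θ E_{1/2} f = 12x^4 + (63/2)x^3 + (27/2)x^2 + (3/8)x
[E_{1/2}, θ] f = 6x^3 + (63/4)x^2 + (27/4)x + 3/16

the image equals g(x) = 6x^3 + (63/4)x^2 + (27/4)x + 3/16


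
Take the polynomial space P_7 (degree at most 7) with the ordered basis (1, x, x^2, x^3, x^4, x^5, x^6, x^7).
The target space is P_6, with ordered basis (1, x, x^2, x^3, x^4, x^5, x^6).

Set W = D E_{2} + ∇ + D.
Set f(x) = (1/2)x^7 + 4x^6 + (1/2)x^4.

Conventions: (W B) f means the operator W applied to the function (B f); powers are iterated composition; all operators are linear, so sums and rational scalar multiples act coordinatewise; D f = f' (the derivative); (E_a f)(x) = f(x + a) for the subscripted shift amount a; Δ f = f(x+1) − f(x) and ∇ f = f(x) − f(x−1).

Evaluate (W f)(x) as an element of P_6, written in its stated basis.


the result is g(x) = (21/2)x^6 + (207/2)x^5 + (815/2)x^4 + (3177/2)x^3 + (5439/2)x^2 + (5277/2)x + 1004

E_{2} f = (1/2)x^7 + 11x^6 + 90x^5 + (761/2)x^4 + 924x^3 + 1308x^2 + 1008x + 328
D E_{2} f = (7/2)x^6 + 66x^5 + 450x^4 + 1522x^3 + 2772x^2 + 2616x + 1008
∇ f = (7/2)x^6 + (27/2)x^5 - (85/2)x^4 + (129/2)x^3 - (105/2)x^2 + (45/2)x - 4
D f = (7/2)x^6 + 24x^5 + 2x^3
(D E_{2} + ∇ + D) f = (21/2)x^6 + (207/2)x^5 + (815/2)x^4 + (3177/2)x^3 + (5439/2)x^2 + (5277/2)x + 1004


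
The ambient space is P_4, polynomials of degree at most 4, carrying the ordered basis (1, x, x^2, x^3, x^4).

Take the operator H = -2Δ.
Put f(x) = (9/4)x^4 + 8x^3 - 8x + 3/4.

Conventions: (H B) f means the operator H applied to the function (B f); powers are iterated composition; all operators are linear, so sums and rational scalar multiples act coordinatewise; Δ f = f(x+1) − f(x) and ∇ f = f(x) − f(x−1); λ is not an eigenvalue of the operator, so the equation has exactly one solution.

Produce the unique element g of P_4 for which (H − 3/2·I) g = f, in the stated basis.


g(x) = -(3/2)x^4 + (8/3)x^3 + (4/3)x^2 - (8/9)x - 143/54

write g with unknown coordinates in the stated basis and equate coefficients in (H − 3/2·I) g = f
solving from the highest basis element down gives g = -(3/2)x^4 + (8/3)x^3 + (4/3)x^2 - (8/9)x - 143/54
check: H g = 12x^3 + 2x^2 - (28/3)x - 29/9
so H g − 3/2·g = (9/4)x^4 + 8x^3 - 8x + 3/4 = f ✓


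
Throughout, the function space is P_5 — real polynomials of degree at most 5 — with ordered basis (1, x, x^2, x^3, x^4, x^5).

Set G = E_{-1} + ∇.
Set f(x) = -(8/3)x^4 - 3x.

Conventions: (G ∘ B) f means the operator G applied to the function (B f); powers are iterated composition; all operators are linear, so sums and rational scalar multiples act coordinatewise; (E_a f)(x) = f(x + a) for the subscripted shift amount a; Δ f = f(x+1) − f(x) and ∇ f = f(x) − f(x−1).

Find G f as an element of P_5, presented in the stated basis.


g(x) = -(8/3)x^4 - 3x

E_{-1} f = -(8/3)x^4 + (32/3)x^3 - 16x^2 + (23/3)x + 1/3
∇ f = -(32/3)x^3 + 16x^2 - (32/3)x - 1/3
(E_{-1} + ∇) f = -(8/3)x^4 - 3x


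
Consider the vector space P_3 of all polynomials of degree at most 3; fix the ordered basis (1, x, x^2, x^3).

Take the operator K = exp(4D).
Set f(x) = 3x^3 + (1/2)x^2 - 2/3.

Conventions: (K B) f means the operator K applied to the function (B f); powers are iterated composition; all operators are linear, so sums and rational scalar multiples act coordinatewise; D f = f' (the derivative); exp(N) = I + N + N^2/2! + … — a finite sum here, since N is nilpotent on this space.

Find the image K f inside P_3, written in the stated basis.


order-1 term: 36x^2 + 4x
order-2 term: 144x + 8
order-3 term: 192
the series for exp(4D) f terminates at order 3
exp(4D) f = 3x^3 + (73/2)x^2 + 148x + 598/3

g(x) = 3x^3 + (73/2)x^2 + 148x + 598/3


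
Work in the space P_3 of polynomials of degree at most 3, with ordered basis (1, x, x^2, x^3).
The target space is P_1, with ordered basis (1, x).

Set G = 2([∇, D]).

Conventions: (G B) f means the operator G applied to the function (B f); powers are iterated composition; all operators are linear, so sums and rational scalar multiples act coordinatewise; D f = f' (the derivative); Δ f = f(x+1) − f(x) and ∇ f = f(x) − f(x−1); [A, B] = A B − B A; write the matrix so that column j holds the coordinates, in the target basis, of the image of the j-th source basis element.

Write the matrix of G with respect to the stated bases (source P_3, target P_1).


image of 1: 0
image of x: 0
image of x^2: 0
image of x^3: 0
each image's coordinates form column j of the matrix

the matrix is [[0, 0, 0, 0]; [0, 0, 0, 0]] (rows listed top to bottom)


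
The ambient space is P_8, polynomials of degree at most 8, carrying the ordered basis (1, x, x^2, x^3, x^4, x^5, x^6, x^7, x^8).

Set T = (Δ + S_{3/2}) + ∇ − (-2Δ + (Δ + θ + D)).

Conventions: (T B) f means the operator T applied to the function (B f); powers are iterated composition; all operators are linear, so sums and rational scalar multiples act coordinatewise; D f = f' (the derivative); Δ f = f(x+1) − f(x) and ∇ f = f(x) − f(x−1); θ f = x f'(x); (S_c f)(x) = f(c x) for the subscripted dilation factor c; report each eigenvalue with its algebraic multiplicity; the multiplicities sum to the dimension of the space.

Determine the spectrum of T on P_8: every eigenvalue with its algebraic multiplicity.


λ = 1/4 (multiplicity 1), λ = 3/8 (multiplicity 1), λ = 1/2 (multiplicity 1), λ = 1 (multiplicity 1), λ = 17/16 (multiplicity 1), λ = 83/32 (multiplicity 1), λ = 345/64 (multiplicity 1), λ = 1291/128 (multiplicity 1), λ = 4513/256 (multiplicity 1)

image of 1: 1
image of x: (1/2)x + 2
image of x^2: (1/4)x^2 + 4x + 1
image of x^3: (3/8)x^3 + 6x^2 + 3x + 3
image of x^4: (17/16)x^4 + 8x^3 + 6x^2 + 12x + 1
image of x^5: (83/32)x^5 + 10x^4 + 10x^3 + 30x^2 + 5x + 3
image of x^6: (345/64)x^6 + 12x^5 + 15x^4 + 60x^3 + 15x^2 + 18x + 1
image of x^7: (1291/128)x^7 + 14x^6 + 21x^5 + 105x^4 + 35x^3 + 63x^2 + 7x + 3
image of x^8: (4513/256)x^8 + 16x^7 + 28x^6 + 168x^5 + 70x^4 + 168x^3 + 28x^2 + 24x + 1
the matrix is upper triangular; its diagonal is (1, 1/2, 1/4, 3/8, 17/16, 83/32, 345/64, 1291/128, 4513/256)
for a triangular matrix the eigenvalues are the diagonal entries, with algebraic multiplicity their repetition count


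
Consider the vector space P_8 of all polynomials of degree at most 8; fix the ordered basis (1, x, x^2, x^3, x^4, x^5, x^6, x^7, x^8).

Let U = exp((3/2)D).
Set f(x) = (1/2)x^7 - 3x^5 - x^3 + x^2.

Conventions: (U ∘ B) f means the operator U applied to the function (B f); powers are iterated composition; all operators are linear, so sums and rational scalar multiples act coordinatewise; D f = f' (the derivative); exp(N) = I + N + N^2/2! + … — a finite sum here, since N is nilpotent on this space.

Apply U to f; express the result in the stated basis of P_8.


order-1 term: (21/4)x^6 - (45/2)x^4 - (9/2)x^2 + 3x
order-2 term: (189/8)x^5 - (135/2)x^3 - (27/4)x + 9/4
order-3 term: (945/16)x^4 - (405/4)x^2 - 27/8
order-4 term: (2835/32)x^3 - (1215/16)x
order-5 term: (5103/64)x^2 - 729/32
order-6 term: (5103/128)x
order-7 term: 2187/256
the series for exp((3/2)D) f terminates at order 7
exp((3/2)D) f = (1/2)x^7 + (21/4)x^6 + (165/8)x^5 + (585/16)x^4 + (643/32)x^3 - (1601/64)x^2 - (5097/128)x - 3933/256

g(x) = (1/2)x^7 + (21/4)x^6 + (165/8)x^5 + (585/16)x^4 + (643/32)x^3 - (1601/64)x^2 - (5097/128)x - 3933/256


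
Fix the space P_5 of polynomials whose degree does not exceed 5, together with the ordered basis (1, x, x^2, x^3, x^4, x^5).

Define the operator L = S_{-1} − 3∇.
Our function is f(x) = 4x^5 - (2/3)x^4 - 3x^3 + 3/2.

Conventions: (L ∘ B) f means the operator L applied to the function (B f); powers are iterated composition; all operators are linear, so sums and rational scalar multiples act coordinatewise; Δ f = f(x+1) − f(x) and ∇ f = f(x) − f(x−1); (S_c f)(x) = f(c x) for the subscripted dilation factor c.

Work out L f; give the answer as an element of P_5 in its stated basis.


the image equals g(x) = -4x^5 - (182/3)x^4 + 131x^3 - 105x^2 + 41x - 7/2

S_{-1} f = -4x^5 - (2/3)x^4 + 3x^3 + 3/2
∇ f = 20x^4 - (128/3)x^3 + 35x^2 - (41/3)x + 5/3
(-3∇) f = -60x^4 + 128x^3 - 105x^2 + 41x - 5
(S_{-1} − 3∇) f = -4x^5 - (182/3)x^4 + 131x^3 - 105x^2 + 41x - 7/2


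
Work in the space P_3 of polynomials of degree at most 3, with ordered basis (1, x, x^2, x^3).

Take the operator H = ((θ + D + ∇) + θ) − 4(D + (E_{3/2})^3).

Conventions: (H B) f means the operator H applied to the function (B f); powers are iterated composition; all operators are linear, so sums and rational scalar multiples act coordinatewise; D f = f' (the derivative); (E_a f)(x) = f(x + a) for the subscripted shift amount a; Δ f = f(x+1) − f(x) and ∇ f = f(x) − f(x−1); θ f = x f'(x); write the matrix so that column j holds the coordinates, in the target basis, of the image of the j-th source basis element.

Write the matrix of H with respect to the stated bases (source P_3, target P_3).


the matrix is [[-4, -20, -82, -727/2]; [0, -2, -40, -246]; [0, 0, 0, -60]; [0, 0, 0, 2]] (rows listed top to bottom)

image of 1: -4
image of x: -2x - 20
image of x^2: -40x - 82
image of x^3: 2x^3 - 60x^2 - 246x - 727/2
each image's coordinates form column j of the matrix
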